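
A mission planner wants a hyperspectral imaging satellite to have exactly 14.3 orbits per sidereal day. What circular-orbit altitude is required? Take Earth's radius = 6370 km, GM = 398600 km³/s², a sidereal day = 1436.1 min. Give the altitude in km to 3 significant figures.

787 km

Required period T = 86166 / 14.3 = 6025.6 s.
From T = 2π√(a³/μ): a = (μ T²/4π²)^(1/3) = (398600 × 6025.6² / 4π²)^(1/3) = 7157 km.
Altitude h = a − R = 7157 − 6370 = 787 km.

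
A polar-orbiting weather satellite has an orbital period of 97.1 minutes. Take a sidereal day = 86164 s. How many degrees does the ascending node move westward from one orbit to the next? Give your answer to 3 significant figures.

T = 97.1 min = 5826.0 s.
During one orbit Earth rotates (5826.0 / 86164) × 360° = 24.34°.

24.3°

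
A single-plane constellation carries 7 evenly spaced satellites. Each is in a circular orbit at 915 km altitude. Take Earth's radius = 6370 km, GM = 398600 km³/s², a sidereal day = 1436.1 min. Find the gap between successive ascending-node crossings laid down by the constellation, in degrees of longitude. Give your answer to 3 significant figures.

3.69°

Semi-major axis a = 6370 + 915 = 7285 km. Period T = 2π√(a³/μ) = 2π√(7285³/398600) = 6188.1 s = 103.13 min.
Single-satellite node shift = (6188.1/86166) × 360° = 25.85°.
With 7 satellites evenly phased, successive equator crossings are 25.85/7 = 3.693° apart.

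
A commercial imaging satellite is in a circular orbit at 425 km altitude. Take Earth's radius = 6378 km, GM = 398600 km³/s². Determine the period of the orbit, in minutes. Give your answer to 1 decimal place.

93.1 min

Semi-major axis a = 6378 + 425 = 6803 km. Period T = 2π√(a³/μ) = 2π√(6803³/398600) = 5584.2 s = 93.07 min.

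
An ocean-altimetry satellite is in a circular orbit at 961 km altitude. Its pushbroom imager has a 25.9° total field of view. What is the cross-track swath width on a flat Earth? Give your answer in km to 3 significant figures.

442 km

Half-angle = 25.9°/2 = 12.95°.
Swath width ≈ 2h·tan(θ/2) = 2 × 961 × tan(12.95°) = 442.0 km.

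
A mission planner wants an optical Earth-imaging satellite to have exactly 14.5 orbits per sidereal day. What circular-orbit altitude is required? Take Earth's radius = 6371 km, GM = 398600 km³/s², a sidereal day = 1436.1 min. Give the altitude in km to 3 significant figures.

Required period T = 86166 / 14.5 = 5942.5 s.
From T = 2π√(a³/μ): a = (μ T²/4π²)^(1/3) = (398600 × 5942.5² / 4π²)^(1/3) = 7091 km.
Altitude h = a − R = 7091 − 6371 = 720 km.

720 km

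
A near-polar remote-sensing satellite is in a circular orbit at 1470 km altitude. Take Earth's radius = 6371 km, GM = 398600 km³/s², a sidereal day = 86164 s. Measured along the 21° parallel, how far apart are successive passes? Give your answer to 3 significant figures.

Semi-major axis a = 6371 + 1470 = 7841 km. Period T = 2π√(a³/μ) = 2π√(7841³/398600) = 6909.8 s = 115.16 min.
Node shift per orbit = (6909.8/86164) × 360° = 28.87°.
Equatorial spacing = 28.87 × 111.2 km/° = 3210 km.
At 21° latitude, spacing = 3210 × cos(21°) = 2997 km.

3000 km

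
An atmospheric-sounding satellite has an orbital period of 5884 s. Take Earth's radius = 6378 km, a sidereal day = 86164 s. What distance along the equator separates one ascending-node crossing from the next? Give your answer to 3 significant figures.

During one orbit Earth rotates (5884.0 / 86164) × 360° = 24.58°.
At the equator that is 24.58° × (2π·6378/360) km/° = 24.58 × 111.3 = 2737 km.

2740 km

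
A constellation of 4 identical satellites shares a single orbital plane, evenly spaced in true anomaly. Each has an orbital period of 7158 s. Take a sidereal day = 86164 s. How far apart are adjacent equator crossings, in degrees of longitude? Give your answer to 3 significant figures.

Single-satellite node shift = (7158.0/86164) × 360° = 29.91°.
With 4 satellites evenly phased, successive equator crossings are 29.91/4 = 7.477° apart.

7.48°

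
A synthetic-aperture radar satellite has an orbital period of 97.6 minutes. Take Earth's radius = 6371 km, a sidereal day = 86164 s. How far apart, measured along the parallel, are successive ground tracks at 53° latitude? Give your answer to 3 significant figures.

T = 97.6 min = 5856.0 s.
Node shift per orbit = (5856.0/86164) × 360° = 24.47°.
Equatorial spacing = 24.47 × 111.2 km/° = 2721 km.
At 53° latitude, spacing = 2721 × cos(53°) = 1637 km.

1640 km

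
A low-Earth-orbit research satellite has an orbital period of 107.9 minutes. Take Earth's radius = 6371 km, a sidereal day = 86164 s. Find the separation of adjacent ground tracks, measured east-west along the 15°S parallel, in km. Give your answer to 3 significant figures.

2910 km

T = 107.9 min = 6474.0 s.
Node shift per orbit = (6474.0/86164) × 360° = 27.05°.
Equatorial spacing = 27.05 × 111.2 km/° = 3008 km.
At 15° latitude, spacing = 3008 × cos(15°) = 2905 km.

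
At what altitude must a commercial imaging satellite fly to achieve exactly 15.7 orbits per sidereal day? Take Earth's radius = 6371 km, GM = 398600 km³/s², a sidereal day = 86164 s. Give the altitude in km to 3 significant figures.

354 km

Required period T = 86164 / 15.7 = 5488.2 s.
From T = 2π√(a³/μ): a = (μ T²/4π²)^(1/3) = (398600 × 5488.2² / 4π²)^(1/3) = 6725 km.
Altitude h = a − R = 6725 − 6371 = 354 km.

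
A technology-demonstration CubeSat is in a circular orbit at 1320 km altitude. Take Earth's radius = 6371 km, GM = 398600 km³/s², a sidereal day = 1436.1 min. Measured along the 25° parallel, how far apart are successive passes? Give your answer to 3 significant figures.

Semi-major axis a = 6371 + 1320 = 7691 km. Period T = 2π√(a³/μ) = 2π√(7691³/398600) = 6712.5 s = 111.88 min.
Node shift per orbit = (6712.5/86166) × 360° = 28.04°.
Equatorial spacing = 28.04 × 111.2 km/° = 3118 km.
At 25° latitude, spacing = 3118 × cos(25°) = 2826 km.

2830 km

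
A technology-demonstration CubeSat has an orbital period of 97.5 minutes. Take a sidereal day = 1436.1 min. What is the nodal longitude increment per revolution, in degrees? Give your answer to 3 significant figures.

T = 97.5 min = 5850.0 s.
During one orbit Earth rotates (5850.0 / 86166) × 360° = 24.44°.

24.4°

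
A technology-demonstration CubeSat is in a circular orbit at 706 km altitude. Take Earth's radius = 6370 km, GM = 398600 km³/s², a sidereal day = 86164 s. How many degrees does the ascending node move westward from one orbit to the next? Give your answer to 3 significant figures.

24.7°

Semi-major axis a = 6370 + 706 = 7076 km. Period T = 2π√(a³/μ) = 2π√(7076³/398600) = 5923.7 s = 98.73 min.
During one orbit Earth rotates (5923.7 / 86164) × 360° = 24.75°.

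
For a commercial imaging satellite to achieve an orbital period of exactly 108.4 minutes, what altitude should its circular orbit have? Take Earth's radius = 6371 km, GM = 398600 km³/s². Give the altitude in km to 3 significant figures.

T = 108.4 min = 6504.0 s.
From T = 2π√(a³/μ): a = (μ T²/4π²)^(1/3) = (398600 × 6504.0² / 4π²)^(1/3) = 7531 km.
Altitude h = a − R = 7531 − 6371 = 1160 km.

1160 km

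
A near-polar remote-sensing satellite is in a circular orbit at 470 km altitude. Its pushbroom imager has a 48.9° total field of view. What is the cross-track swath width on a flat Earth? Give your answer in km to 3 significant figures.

Half-angle = 48.9°/2 = 24.45°.
Swath width ≈ 2h·tan(θ/2) = 2 × 470 × tan(24.45°) = 427.4 km.

427 km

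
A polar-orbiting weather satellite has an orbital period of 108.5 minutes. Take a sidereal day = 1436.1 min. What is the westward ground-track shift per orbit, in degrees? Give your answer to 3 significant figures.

T = 108.5 min = 6510.0 s.
During one orbit Earth rotates (6510.0 / 86166) × 360° = 27.20°.

27.2°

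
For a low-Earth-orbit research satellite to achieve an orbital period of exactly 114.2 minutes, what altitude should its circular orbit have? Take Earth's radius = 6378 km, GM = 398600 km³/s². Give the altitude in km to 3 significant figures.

T = 114.2 min = 6852.0 s.
From T = 2π√(a³/μ): a = (μ T²/4π²)^(1/3) = (398600 × 6852.0² / 4π²)^(1/3) = 7797 km.
Altitude h = a − R = 7797 − 6378 = 1419 km.

1420 km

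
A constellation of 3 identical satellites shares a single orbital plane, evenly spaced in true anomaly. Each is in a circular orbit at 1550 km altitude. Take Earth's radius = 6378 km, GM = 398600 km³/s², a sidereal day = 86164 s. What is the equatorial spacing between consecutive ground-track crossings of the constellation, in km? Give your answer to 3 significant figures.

1090 km

Semi-major axis a = 6378 + 1550 = 7928 km. Period T = 2π√(a³/μ) = 2π√(7928³/398600) = 7025.2 s = 117.09 min.
Single-satellite node shift = (7025.2/86164) × 360° = 29.35°.
With 3 satellites evenly phased, successive equator crossings are 29.35/3 = 9.784° apart.
That is 9.784 × 111.3 = 1089 km at the equator.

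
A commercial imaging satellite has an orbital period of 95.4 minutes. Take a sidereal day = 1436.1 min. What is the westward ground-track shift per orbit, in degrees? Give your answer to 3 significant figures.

23.9°

T = 95.4 min = 5724.0 s.
During one orbit Earth rotates (5724.0 / 86166) × 360° = 23.91°.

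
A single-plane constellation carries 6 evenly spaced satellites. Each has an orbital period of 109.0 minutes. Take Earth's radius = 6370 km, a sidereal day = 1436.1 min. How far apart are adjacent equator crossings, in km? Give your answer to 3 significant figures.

T = 109.0 min = 6540.0 s.
Single-satellite node shift = (6540.0/86166) × 360° = 27.32°.
With 6 satellites evenly phased, successive equator crossings are 27.32/6 = 4.554° apart.
That is 4.554 × 111.2 = 506 km at the equator.

506 km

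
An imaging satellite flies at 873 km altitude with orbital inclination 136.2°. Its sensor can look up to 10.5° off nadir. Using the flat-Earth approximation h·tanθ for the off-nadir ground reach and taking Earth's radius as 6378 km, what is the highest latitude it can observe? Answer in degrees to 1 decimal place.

45.3°

Retrograde orbit: the ground track reaches ±(180° − i) = ±(180 − 136.2) = ±43.8°.
Sensor half-swath on the ground ≈ 873·tan(10.5°) = 162 km = 1.45° of latitude.
Maximum observable latitude ≈ 43.8 + 1.45 = 45.3°.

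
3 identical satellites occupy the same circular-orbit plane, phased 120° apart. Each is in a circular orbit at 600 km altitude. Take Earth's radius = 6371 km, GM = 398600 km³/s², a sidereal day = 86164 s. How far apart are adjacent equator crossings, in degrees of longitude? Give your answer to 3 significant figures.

Semi-major axis a = 6371 + 600 = 6971 km. Period T = 2π√(a³/μ) = 2π√(6971³/398600) = 5792.3 s = 96.54 min.
Single-satellite node shift = (5792.3/86164) × 360° = 24.20°.
With 3 satellites evenly phased, successive equator crossings are 24.20/3 = 8.067° apart.

8.07°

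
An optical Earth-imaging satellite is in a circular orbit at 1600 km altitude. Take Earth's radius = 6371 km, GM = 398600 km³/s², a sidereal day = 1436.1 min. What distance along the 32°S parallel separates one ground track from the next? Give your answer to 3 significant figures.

Semi-major axis a = 6371 + 1600 = 7971 km. Period T = 2π√(a³/μ) = 2π√(7971³/398600) = 7082.4 s = 118.04 min.
Node shift per orbit = (7082.4/86166) × 360° = 29.59°.
Equatorial spacing = 29.59 × 111.2 km/° = 3290 km.
At 32° latitude, spacing = 3290 × cos(32°) = 2790 km.

2790 km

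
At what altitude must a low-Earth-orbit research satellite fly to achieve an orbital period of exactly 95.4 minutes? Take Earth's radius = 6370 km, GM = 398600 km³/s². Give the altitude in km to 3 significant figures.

T = 95.4 min = 5724.0 s.
From T = 2π√(a³/μ): a = (μ T²/4π²)^(1/3) = (398600 × 5724.0² / 4π²)^(1/3) = 6916 km.
Altitude h = a − R = 6916 − 6370 = 546 km.

546 km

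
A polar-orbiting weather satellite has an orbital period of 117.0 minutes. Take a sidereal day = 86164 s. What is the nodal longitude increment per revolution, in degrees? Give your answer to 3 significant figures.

29.3°

T = 117.0 min = 7020.0 s.
During one orbit Earth rotates (7020.0 / 86164) × 360° = 29.33°.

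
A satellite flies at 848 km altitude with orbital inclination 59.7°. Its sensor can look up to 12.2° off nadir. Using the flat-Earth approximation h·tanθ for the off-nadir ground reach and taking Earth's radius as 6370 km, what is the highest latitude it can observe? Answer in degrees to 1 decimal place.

For a prograde orbit the ground track reaches latitude ±i = ±59.7°.
Sensor half-swath on the ground ≈ 848·tan(12.2°) = 183 km = 1.65° of latitude.
Maximum observable latitude ≈ 59.7 + 1.65 = 61.3°.

61.3°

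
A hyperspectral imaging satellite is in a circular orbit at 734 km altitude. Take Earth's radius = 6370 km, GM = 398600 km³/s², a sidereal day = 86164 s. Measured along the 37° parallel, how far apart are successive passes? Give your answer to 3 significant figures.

2210 km

Semi-major axis a = 6370 + 734 = 7104 km. Period T = 2π√(a³/μ) = 2π√(7104³/398600) = 5958.9 s = 99.31 min.
Node shift per orbit = (5958.9/86164) × 360° = 24.90°.
Equatorial spacing = 24.90 × 111.2 km/° = 2768 km.
At 37° latitude, spacing = 2768 × cos(37°) = 2211 km.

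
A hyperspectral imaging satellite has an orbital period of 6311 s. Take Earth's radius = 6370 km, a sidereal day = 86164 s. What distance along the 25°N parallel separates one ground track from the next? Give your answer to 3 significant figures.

Node shift per orbit = (6311.0/86164) × 360° = 26.37°.
Equatorial spacing = 26.37 × 111.2 km/° = 2932 km.
At 25° latitude, spacing = 2932 × cos(25°) = 2657 km.

2660 km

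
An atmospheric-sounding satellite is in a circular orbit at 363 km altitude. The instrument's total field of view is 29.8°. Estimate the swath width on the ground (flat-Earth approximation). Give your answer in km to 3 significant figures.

Half-angle = 29.8°/2 = 14.9°.
Swath width ≈ 2h·tan(θ/2) = 2 × 363 × tan(14.9°) = 193.2 km.

193 km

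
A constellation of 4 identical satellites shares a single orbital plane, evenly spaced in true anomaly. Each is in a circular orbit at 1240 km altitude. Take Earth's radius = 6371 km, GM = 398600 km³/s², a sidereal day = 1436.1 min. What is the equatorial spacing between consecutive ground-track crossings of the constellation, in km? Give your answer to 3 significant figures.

767 km

Semi-major axis a = 6371 + 1240 = 7611 km. Period T = 2π√(a³/μ) = 2π√(7611³/398600) = 6608.1 s = 110.13 min.
Single-satellite node shift = (6608.1/86166) × 360° = 27.61°.
With 4 satellites evenly phased, successive equator crossings are 27.61/4 = 6.902° apart.
That is 6.902 × 111.2 = 767 km at the equator.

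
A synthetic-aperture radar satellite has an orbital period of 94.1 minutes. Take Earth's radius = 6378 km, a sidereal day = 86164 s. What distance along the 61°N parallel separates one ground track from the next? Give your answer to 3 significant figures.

1270 km

T = 94.1 min = 5646.0 s.
Node shift per orbit = (5646.0/86164) × 360° = 23.59°.
Equatorial spacing = 23.59 × 111.3 km/° = 2626 km.
At 61° latitude, spacing = 2626 × cos(61°) = 1273 km.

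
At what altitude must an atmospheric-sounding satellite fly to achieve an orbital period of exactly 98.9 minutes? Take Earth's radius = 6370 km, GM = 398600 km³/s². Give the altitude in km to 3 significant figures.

T = 98.9 min = 5934.0 s.
From T = 2π√(a³/μ): a = (μ T²/4π²)^(1/3) = (398600 × 5934.0² / 4π²)^(1/3) = 7084 km.
Altitude h = a − R = 7084 − 6370 = 714 km.

714 km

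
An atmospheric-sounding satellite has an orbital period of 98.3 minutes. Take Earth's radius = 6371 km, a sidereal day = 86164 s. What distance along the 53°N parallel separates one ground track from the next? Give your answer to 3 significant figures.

1650 km

T = 98.3 min = 5898.0 s.
Node shift per orbit = (5898.0/86164) × 360° = 24.64°.
Equatorial spacing = 24.64 × 111.2 km/° = 2740 km.
At 53° latitude, spacing = 2740 × cos(53°) = 1649 km.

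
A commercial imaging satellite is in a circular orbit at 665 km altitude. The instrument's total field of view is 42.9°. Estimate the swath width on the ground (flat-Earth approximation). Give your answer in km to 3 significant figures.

523 km

Half-angle = 42.9°/2 = 21.45°.
Swath width ≈ 2h·tan(θ/2) = 2 × 665 × tan(21.45°) = 522.6 km.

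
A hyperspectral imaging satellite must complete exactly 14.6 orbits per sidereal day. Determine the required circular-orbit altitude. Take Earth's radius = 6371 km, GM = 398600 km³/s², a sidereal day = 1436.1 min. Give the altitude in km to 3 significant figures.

688 km

Required period T = 86166 / 14.6 = 5901.8 s.
From T = 2π√(a³/μ): a = (μ T²/4π²)^(1/3) = (398600 × 5901.8² / 4π²)^(1/3) = 7059 km.
Altitude h = a − R = 7059 − 6371 = 688 km.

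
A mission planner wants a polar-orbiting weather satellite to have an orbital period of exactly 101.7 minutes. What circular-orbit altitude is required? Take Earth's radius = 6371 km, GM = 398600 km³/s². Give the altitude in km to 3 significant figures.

T = 101.7 min = 6102.0 s.
From T = 2π√(a³/μ): a = (μ T²/4π²)^(1/3) = (398600 × 6102.0² / 4π²)^(1/3) = 7217 km.
Altitude h = a − R = 7217 − 6371 = 846 km.

846 km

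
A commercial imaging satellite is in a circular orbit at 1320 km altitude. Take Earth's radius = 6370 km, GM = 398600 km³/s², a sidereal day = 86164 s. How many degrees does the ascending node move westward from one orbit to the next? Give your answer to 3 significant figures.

Semi-major axis a = 6370 + 1320 = 7690 km. Period T = 2π√(a³/μ) = 2π√(7690³/398600) = 6711.2 s = 111.85 min.
During one orbit Earth rotates (6711.2 / 86164) × 360° = 28.04°.

28.0°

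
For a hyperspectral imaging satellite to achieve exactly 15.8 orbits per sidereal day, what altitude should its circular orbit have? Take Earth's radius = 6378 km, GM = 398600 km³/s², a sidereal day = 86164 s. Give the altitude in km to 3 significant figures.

Required period T = 86164 / 15.8 = 5453.4 s.
From T = 2π√(a³/μ): a = (μ T²/4π²)^(1/3) = (398600 × 5453.4² / 4π²)^(1/3) = 6696 km.
Altitude h = a − R = 6696 − 6378 = 318 km.

318 km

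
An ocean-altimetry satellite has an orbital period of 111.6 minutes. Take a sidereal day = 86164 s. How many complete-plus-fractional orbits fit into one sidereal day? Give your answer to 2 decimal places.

12.87

T = 111.6 min = 6696.0 s.
Orbits per sidereal day = 86164 / 6696.0 = 12.868.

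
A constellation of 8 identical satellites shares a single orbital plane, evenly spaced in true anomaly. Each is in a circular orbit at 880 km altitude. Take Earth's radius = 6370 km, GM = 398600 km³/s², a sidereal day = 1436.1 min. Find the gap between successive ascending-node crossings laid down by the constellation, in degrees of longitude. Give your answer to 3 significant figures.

Semi-major axis a = 6370 + 880 = 7250 km. Period T = 2π√(a³/μ) = 2π√(7250³/398600) = 6143.5 s = 102.39 min.
Single-satellite node shift = (6143.5/86166) × 360° = 25.67°.
With 8 satellites evenly phased, successive equator crossings are 25.67/8 = 3.208° apart.

3.21°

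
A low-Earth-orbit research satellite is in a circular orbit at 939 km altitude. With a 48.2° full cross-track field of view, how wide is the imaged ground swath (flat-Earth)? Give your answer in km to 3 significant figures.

840 km

Half-angle = 48.2°/2 = 24.1°.
Swath width ≈ 2h·tan(θ/2) = 2 × 939 × tan(24.1°) = 840.1 km.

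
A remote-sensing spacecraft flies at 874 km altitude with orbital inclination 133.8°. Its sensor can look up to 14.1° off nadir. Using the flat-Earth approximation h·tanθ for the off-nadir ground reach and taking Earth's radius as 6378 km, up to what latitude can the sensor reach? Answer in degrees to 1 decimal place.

48.2°

Retrograde orbit: the ground track reaches ±(180° − i) = ±(180 − 133.8) = ±46.2°.
Sensor half-swath on the ground ≈ 874·tan(14.1°) = 220 km = 1.97° of latitude.
Maximum observable latitude ≈ 46.2 + 1.97 = 48.2°.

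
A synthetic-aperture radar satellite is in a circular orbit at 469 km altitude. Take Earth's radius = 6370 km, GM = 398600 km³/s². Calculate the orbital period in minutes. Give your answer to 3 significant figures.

Semi-major axis a = 6370 + 469 = 6839 km. Period T = 2π√(a³/μ) = 2π√(6839³/398600) = 5628.6 s = 93.81 min.

93.8 min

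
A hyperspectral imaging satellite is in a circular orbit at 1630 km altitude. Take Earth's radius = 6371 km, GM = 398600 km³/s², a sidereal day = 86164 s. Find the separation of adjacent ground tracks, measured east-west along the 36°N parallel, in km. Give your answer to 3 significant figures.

2680 km

Semi-major axis a = 6371 + 1630 = 8001 km. Period T = 2π√(a³/μ) = 2π√(8001³/398600) = 7122.4 s = 118.71 min.
Node shift per orbit = (7122.4/86164) × 360° = 29.76°.
Equatorial spacing = 29.76 × 111.2 km/° = 3309 km.
At 36° latitude, spacing = 3309 × cos(36°) = 2677 km.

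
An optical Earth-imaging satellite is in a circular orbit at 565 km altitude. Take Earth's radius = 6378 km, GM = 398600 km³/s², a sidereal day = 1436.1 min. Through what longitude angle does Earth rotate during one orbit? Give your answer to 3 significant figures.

24.1°

Semi-major axis a = 6378 + 565 = 6943 km. Period T = 2π√(a³/μ) = 2π√(6943³/398600) = 5757.5 s = 95.96 min.
During one orbit Earth rotates (5757.5 / 86166) × 360° = 24.05°.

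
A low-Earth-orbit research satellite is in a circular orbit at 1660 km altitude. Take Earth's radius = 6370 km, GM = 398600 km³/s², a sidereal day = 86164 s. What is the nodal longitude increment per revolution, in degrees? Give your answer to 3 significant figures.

29.9°

Semi-major axis a = 6370 + 1660 = 8030 km. Period T = 2π√(a³/μ) = 2π√(8030³/398600) = 7161.2 s = 119.35 min.
During one orbit Earth rotates (7161.2 / 86164) × 360° = 29.92°.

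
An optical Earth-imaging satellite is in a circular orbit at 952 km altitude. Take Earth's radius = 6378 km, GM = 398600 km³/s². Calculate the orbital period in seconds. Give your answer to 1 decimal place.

Semi-major axis a = 6378 + 952 = 7330 km. Period T = 2π√(a³/μ) = 2π√(7330³/398600) = 6245.5 s = 104.09 min.

6245.5 seconds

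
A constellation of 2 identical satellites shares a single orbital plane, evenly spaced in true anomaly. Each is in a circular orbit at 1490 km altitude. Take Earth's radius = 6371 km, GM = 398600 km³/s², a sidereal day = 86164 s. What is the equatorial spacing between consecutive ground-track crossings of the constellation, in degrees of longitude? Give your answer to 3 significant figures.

14.5°

Semi-major axis a = 6371 + 1490 = 7861 km. Period T = 2π√(a³/μ) = 2π√(7861³/398600) = 6936.3 s = 115.61 min.
Single-satellite node shift = (6936.3/86164) × 360° = 28.98°.
With 2 satellites evenly phased, successive equator crossings are 28.98/2 = 14.490° apart.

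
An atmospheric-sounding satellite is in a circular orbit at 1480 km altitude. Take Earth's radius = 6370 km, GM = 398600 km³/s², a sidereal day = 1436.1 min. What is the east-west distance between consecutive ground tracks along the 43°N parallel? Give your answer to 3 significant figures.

2350 km

Semi-major axis a = 6370 + 1480 = 7850 km. Period T = 2π√(a³/μ) = 2π√(7850³/398600) = 6921.7 s = 115.36 min.
Node shift per orbit = (6921.7/86166) × 360° = 28.92°.
Equatorial spacing = 28.92 × 111.2 km/° = 3215 km.
At 43° latitude, spacing = 3215 × cos(43°) = 2351 km.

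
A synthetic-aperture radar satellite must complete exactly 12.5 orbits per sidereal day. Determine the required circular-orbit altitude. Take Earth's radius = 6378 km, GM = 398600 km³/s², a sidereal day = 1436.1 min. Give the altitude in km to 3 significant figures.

Required period T = 86166 / 12.5 = 6893.3 s.
From T = 2π√(a³/μ): a = (μ T²/4π²)^(1/3) = (398600 × 6893.3² / 4π²)^(1/3) = 7828 km.
Altitude h = a − R = 7828 − 6378 = 1450 km.

1450 km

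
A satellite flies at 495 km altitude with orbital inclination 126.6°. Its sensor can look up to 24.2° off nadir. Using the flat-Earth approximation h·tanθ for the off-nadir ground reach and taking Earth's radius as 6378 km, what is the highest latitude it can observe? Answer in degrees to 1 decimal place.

55.4°

Retrograde orbit: the ground track reaches ±(180° − i) = ±(180 − 126.6) = ±53.4°.
Sensor half-swath on the ground ≈ 495·tan(24.2°) = 222 km = 2.00° of latitude.
Maximum observable latitude ≈ 53.4 + 2.00 = 55.4°.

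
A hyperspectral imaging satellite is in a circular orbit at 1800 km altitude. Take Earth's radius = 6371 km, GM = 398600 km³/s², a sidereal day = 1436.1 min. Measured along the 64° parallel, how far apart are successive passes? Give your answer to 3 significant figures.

Semi-major axis a = 6371 + 1800 = 8171 km. Period T = 2π√(a³/μ) = 2π√(8171³/398600) = 7350.6 s = 122.51 min.
Node shift per orbit = (7350.6/86166) × 360° = 30.71°.
Equatorial spacing = 30.71 × 111.2 km/° = 3415 km.
At 64° latitude, spacing = 3415 × cos(64°) = 1497 km.

1500 km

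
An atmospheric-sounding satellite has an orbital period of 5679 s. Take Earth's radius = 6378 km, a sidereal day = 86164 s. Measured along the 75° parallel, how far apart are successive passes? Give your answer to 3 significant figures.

Node shift per orbit = (5679.0/86164) × 360° = 23.73°.
Equatorial spacing = 23.73 × 111.3 km/° = 2641 km.
At 75° latitude, spacing = 2641 × cos(75°) = 684 km.

684 km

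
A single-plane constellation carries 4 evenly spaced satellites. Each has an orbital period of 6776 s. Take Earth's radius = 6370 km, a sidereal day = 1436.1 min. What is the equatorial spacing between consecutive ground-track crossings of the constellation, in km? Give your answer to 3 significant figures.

787 km

Single-satellite node shift = (6776.0/86166) × 360° = 28.31°.
With 4 satellites evenly phased, successive equator crossings are 28.31/4 = 7.078° apart.
That is 7.078 × 111.2 = 787 km at the equator.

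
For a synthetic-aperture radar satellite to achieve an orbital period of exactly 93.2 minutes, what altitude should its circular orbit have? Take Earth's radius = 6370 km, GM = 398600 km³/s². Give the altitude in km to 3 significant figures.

439 km

T = 93.2 min = 5592.0 s.
From T = 2π√(a³/μ): a = (μ T²/4π²)^(1/3) = (398600 × 5592.0² / 4π²)^(1/3) = 6809 km.
Altitude h = a − R = 6809 − 6370 = 439 km.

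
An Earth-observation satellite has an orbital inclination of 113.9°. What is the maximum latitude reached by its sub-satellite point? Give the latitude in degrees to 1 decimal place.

Retrograde orbit: the ground track reaches ±(180° − i) = ±(180 − 113.9) = ±66.1°.

66.1°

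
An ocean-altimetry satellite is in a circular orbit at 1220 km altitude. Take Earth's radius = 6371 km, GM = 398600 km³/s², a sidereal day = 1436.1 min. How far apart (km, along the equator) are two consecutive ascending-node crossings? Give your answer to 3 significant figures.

Semi-major axis a = 6371 + 1220 = 7591 km. Period T = 2π√(a³/μ) = 2π√(7591³/398600) = 6582.0 s = 109.70 min.
During one orbit Earth rotates (6582.0 / 86166) × 360° = 27.50°.
At the equator that is 27.50° × (2π·6371/360) km/° = 27.50 × 111.2 = 3058 km.

3060 km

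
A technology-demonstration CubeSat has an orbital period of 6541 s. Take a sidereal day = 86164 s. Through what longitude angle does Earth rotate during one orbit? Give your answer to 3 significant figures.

27.3°

During one orbit Earth rotates (6541.0 / 86164) × 360° = 27.33°.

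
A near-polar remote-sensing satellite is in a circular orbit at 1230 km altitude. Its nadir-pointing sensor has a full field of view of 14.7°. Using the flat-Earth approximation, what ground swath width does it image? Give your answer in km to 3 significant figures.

Half-angle = 14.7°/2 = 7.35°.
Swath width ≈ 2h·tan(θ/2) = 2 × 1230 × tan(7.35°) = 317.3 km.

317 km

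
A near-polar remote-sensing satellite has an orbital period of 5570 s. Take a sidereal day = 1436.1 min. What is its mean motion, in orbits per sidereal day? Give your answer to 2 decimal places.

Orbits per sidereal day = 86166 / 5570.0 = 15.470.

15.47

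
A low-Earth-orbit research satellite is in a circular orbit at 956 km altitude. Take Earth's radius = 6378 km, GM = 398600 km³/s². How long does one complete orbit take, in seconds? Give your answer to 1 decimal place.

6250.6 seconds

Semi-major axis a = 6378 + 956 = 7334 km. Period T = 2π√(a³/μ) = 2π√(7334³/398600) = 6250.6 s = 104.18 min.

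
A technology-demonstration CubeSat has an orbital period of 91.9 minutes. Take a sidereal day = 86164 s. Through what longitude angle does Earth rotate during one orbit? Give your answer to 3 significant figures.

T = 91.9 min = 5514.0 s.
During one orbit Earth rotates (5514.0 / 86164) × 360° = 23.04°.

23.0°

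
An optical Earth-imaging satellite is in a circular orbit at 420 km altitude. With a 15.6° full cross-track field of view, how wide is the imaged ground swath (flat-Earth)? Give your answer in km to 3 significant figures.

Half-angle = 15.6°/2 = 7.8°.
Swath width ≈ 2h·tan(θ/2) = 2 × 420 × tan(7.8°) = 115.1 km.

115 km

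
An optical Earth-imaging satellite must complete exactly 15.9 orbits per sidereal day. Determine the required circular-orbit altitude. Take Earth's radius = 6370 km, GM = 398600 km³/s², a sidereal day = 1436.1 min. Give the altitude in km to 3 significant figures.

Required period T = 86166 / 15.9 = 5419.2 s.
From T = 2π√(a³/μ): a = (μ T²/4π²)^(1/3) = (398600 × 5419.2² / 4π²)^(1/3) = 6668 km.
Altitude h = a − R = 6668 − 6370 = 298 km.

298 km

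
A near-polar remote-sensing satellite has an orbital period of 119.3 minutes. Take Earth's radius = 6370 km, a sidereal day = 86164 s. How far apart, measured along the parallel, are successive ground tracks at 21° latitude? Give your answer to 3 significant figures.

3100 km

T = 119.3 min = 7158.0 s.
Node shift per orbit = (7158.0/86164) × 360° = 29.91°.
Equatorial spacing = 29.91 × 111.2 km/° = 3325 km.
At 21° latitude, spacing = 3325 × cos(21°) = 3104 km.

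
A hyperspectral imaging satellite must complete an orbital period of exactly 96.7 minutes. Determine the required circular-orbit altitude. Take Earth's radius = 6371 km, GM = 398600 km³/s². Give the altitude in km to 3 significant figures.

T = 96.7 min = 5802.0 s.
From T = 2π√(a³/μ): a = (μ T²/4π²)^(1/3) = (398600 × 5802.0² / 4π²)^(1/3) = 6979 km.
Altitude h = a − R = 6979 − 6371 = 608 km.

608 km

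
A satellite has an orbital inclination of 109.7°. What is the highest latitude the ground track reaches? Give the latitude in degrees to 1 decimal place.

Retrograde orbit: the ground track reaches ±(180° − i) = ±(180 − 109.7) = ±70.3°.

70.3°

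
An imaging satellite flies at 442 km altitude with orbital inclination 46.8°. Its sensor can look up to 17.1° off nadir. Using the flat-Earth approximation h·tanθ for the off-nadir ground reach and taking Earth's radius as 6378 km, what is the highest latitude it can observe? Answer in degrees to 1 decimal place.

For a prograde orbit the ground track reaches latitude ±i = ±46.8°.
Sensor half-swath on the ground ≈ 442·tan(17.1°) = 136 km = 1.22° of latitude.
Maximum observable latitude ≈ 46.8 + 1.22 = 48.0°.

48.0°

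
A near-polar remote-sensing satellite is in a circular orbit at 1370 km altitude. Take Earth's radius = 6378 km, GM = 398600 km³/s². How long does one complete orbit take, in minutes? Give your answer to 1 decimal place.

113.1 min

Semi-major axis a = 6378 + 1370 = 7748 km. Period T = 2π√(a³/μ) = 2π√(7748³/398600) = 6787.3 s = 113.12 min.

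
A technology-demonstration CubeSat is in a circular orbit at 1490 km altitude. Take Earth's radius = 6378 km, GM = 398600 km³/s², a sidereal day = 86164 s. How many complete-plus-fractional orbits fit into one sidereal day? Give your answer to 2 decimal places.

12.41

Semi-major axis a = 6378 + 1490 = 7868 km. Period T = 2π√(a³/μ) = 2π√(7868³/398600) = 6945.6 s = 115.76 min.
Orbits per sidereal day = 86164 / 6945.6 = 12.406.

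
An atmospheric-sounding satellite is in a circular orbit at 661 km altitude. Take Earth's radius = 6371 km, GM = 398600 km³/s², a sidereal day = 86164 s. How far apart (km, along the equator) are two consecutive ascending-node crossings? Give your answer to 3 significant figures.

2730 km

Semi-major axis a = 6371 + 661 = 7032 km. Period T = 2π√(a³/μ) = 2π√(7032³/398600) = 5868.5 s = 97.81 min.
During one orbit Earth rotates (5868.5 / 86164) × 360° = 24.52°.
At the equator that is 24.52° × (2π·6371/360) km/° = 24.52 × 111.2 = 2726 km.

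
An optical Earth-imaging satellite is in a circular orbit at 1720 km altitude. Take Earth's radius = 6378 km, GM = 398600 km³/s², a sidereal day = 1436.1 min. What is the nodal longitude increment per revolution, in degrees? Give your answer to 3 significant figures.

Semi-major axis a = 6378 + 1720 = 8098 km. Period T = 2π√(a³/μ) = 2π√(8098³/398600) = 7252.3 s = 120.87 min.
During one orbit Earth rotates (7252.3 / 86166) × 360° = 30.30°.

30.3°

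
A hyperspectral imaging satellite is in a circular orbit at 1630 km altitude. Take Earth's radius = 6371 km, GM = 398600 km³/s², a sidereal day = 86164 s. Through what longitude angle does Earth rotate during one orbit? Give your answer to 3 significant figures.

Semi-major axis a = 6371 + 1630 = 8001 km. Period T = 2π√(a³/μ) = 2π√(8001³/398600) = 7122.4 s = 118.71 min.
During one orbit Earth rotates (7122.4 / 86164) × 360° = 29.76°.

29.8°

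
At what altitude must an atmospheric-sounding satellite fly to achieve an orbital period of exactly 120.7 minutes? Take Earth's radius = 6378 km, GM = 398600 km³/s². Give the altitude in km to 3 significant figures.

T = 120.7 min = 7242.0 s.
From T = 2π√(a³/μ): a = (μ T²/4π²)^(1/3) = (398600 × 7242.0² / 4π²)^(1/3) = 8090 km.
Altitude h = a − R = 8090 − 6378 = 1712 km.

1710 km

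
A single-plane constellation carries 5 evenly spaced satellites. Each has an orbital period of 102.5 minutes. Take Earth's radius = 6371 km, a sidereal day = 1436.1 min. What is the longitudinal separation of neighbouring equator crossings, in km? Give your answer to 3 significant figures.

T = 102.5 min = 6150.0 s.
Single-satellite node shift = (6150.0/86166) × 360° = 25.69°.
With 5 satellites evenly phased, successive equator crossings are 25.69/5 = 5.139° apart.
That is 5.139 × 111.2 = 571 km at the equator.

571 km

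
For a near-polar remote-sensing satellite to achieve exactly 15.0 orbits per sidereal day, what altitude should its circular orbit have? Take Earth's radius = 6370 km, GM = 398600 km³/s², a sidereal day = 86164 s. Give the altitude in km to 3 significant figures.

Required period T = 86164 / 15.0 = 5744.3 s.
From T = 2π√(a³/μ): a = (μ T²/4π²)^(1/3) = (398600 × 5744.3² / 4π²)^(1/3) = 6932 km.
Altitude h = a − R = 6932 − 6370 = 562 km.

562 km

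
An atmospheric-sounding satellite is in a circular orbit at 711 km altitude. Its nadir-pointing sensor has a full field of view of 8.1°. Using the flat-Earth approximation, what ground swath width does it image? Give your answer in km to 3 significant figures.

101 km

Half-angle = 8.1°/2 = 4.05°.
Swath width ≈ 2h·tan(θ/2) = 2 × 711 × tan(4.05°) = 100.7 km.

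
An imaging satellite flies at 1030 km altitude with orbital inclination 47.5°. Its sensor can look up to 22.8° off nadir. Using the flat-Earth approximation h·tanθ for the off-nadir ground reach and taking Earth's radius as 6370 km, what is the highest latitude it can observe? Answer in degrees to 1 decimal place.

51.4°

For a prograde orbit the ground track reaches latitude ±i = ±47.5°.
Sensor half-swath on the ground ≈ 1030·tan(22.8°) = 433 km = 3.89° of latitude.
Maximum observable latitude ≈ 47.5 + 3.89 = 51.4°.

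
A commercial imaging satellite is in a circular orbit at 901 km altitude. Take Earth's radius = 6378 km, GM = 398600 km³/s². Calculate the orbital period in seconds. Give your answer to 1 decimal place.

Semi-major axis a = 6378 + 901 = 7279 km. Period T = 2π√(a³/μ) = 2π√(7279³/398600) = 6180.4 s = 103.01 min.

6180.4 seconds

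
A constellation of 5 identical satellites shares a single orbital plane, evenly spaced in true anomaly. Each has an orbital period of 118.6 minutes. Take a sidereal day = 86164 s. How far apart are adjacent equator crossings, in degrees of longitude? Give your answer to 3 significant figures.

T = 118.6 min = 7116.0 s.
Single-satellite node shift = (7116.0/86164) × 360° = 29.73°.
With 5 satellites evenly phased, successive equator crossings are 29.73/5 = 5.946° apart.

5.95°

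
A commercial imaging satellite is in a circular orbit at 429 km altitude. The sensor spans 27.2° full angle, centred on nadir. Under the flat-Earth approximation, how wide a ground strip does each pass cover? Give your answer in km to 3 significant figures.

Half-angle = 27.2°/2 = 13.6°.
Swath width ≈ 2h·tan(θ/2) = 2 × 429 × tan(13.6°) = 207.6 km.

208 km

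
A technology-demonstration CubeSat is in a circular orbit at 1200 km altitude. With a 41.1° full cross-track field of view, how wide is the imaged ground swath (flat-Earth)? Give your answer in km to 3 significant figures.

Half-angle = 41.1°/2 = 20.55°.
Swath width ≈ 2h·tan(θ/2) = 2 × 1200 × tan(20.55°) = 899.7 km.

900 km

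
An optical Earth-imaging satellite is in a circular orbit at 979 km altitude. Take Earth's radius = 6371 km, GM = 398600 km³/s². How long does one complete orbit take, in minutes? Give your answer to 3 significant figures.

105 min

Semi-major axis a = 6371 + 979 = 7350 km. Period T = 2π√(a³/μ) = 2π√(7350³/398600) = 6271.1 s = 104.52 min.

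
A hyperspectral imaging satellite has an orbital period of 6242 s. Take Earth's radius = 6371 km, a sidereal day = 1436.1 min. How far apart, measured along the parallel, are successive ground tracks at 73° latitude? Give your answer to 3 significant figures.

848 km

Node shift per orbit = (6242.0/86166) × 360° = 26.08°.
Equatorial spacing = 26.08 × 111.2 km/° = 2900 km.
At 73° latitude, spacing = 2900 × cos(73°) = 848 km.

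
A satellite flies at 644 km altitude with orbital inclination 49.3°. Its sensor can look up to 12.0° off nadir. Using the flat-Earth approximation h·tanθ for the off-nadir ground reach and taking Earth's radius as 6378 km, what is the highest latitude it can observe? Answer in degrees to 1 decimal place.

50.5°

For a prograde orbit the ground track reaches latitude ±i = ±49.3°.
Sensor half-swath on the ground ≈ 644·tan(12.0°) = 137 km = 1.23° of latitude.
Maximum observable latitude ≈ 49.3 + 1.23 = 50.5°.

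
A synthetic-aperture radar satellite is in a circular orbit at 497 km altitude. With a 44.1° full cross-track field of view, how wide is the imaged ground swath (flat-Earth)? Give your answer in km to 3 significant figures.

403 km

Half-angle = 44.1°/2 = 22.05°.
Swath width ≈ 2h·tan(θ/2) = 2 × 497 × tan(22.05°) = 402.6 km.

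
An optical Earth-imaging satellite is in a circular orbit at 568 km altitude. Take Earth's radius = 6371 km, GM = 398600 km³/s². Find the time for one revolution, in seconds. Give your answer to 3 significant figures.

Semi-major axis a = 6371 + 568 = 6939 km. Period T = 2π√(a³/μ) = 2π√(6939³/398600) = 5752.5 s = 95.87 min.

5750 seconds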